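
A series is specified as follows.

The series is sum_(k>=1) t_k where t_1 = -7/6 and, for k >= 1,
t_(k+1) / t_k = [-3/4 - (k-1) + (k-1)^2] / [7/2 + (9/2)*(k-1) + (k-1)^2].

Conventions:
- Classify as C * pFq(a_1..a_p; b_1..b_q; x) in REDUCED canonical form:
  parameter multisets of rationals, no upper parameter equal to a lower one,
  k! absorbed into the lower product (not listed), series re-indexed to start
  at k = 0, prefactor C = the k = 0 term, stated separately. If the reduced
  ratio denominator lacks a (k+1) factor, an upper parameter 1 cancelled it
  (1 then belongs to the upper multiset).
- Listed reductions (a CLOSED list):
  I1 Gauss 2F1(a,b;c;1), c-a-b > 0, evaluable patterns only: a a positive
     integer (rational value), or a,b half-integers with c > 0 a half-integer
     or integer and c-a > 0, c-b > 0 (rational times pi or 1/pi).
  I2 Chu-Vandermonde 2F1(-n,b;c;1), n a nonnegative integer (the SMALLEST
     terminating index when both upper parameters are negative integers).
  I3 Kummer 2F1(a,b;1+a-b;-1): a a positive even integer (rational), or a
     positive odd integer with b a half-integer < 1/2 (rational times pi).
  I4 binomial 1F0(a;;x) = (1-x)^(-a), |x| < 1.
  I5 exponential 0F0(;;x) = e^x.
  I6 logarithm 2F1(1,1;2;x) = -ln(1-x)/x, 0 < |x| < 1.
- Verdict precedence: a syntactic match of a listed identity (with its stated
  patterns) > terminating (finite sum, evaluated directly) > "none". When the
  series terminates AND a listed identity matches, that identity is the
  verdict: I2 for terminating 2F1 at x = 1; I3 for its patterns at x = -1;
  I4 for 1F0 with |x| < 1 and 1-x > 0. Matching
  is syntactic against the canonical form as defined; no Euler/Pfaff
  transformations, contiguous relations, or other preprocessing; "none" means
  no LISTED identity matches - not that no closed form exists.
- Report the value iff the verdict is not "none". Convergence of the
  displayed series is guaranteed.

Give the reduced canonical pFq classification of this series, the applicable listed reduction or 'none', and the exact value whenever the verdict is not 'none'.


Reduced: x = 1, 2F1, upper = {-3/2, 1/2}, lower = {7/2}, C = -7/6. Verdict: this is Gauss's theorem I1 (half-integer case) (x = 1; upper {-3/2, 1/2} half-integers, c = 7/2 in the evaluable pattern). Hence: (-1225/4096) * pi.

Key step: x = 1 and factor the ratio over Q (prefactor -7/6): negated roots = parameters.
Adjacent-term ratio: r(k) = 1 * (k-3/2) (k+1/2) / [(k+7/2) (k+1)] ; factor over Q: parameters, x = 1, and C = -7/6.


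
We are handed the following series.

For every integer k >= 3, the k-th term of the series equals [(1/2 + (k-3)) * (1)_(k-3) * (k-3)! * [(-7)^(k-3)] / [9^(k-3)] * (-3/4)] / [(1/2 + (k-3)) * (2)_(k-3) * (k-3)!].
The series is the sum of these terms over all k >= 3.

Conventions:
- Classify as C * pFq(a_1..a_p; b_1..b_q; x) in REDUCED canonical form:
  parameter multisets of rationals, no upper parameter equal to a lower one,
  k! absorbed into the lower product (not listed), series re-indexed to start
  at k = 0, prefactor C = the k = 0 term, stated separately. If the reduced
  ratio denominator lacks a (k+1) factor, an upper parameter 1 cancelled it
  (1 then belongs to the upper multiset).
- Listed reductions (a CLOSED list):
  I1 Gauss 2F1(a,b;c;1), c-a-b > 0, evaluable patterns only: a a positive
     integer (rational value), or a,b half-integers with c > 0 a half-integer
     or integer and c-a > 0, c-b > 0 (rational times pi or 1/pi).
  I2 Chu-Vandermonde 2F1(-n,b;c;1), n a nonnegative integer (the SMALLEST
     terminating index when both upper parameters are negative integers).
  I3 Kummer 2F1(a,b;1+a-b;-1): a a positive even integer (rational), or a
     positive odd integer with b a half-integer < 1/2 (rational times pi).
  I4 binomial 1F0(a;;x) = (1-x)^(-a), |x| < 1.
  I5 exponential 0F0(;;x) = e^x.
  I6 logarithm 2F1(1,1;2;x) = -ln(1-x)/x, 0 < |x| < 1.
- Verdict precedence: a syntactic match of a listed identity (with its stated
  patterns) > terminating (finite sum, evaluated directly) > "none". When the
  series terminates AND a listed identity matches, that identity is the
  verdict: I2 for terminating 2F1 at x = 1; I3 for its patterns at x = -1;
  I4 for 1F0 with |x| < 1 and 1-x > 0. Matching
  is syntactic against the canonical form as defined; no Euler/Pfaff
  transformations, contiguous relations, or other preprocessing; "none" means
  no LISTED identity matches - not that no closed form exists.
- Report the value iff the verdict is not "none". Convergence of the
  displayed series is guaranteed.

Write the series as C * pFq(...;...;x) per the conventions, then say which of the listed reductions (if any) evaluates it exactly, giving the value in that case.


Key observation: from the first term -3/4: the factorial ratio (prefactor -3/4) (k+a-1)!/(a-1)! is a rising factorial (a)_k.
Step ratio: r(k) = (-7/9) * (k+1) (k+1) / [(k+2) (k+1)] - poly over poly, x = (-7/9) from leading terms; C = -3/4 at k = 0.

At argument -7/9: a 2F1 with upper {1, 1}, lower {2}, scaled by C = -3/4. Verdict: logarithm (I6) fires (the logarithm: parameters (1,1;2), x = -7/9). Hence: (-27/28) * ln(16/9).


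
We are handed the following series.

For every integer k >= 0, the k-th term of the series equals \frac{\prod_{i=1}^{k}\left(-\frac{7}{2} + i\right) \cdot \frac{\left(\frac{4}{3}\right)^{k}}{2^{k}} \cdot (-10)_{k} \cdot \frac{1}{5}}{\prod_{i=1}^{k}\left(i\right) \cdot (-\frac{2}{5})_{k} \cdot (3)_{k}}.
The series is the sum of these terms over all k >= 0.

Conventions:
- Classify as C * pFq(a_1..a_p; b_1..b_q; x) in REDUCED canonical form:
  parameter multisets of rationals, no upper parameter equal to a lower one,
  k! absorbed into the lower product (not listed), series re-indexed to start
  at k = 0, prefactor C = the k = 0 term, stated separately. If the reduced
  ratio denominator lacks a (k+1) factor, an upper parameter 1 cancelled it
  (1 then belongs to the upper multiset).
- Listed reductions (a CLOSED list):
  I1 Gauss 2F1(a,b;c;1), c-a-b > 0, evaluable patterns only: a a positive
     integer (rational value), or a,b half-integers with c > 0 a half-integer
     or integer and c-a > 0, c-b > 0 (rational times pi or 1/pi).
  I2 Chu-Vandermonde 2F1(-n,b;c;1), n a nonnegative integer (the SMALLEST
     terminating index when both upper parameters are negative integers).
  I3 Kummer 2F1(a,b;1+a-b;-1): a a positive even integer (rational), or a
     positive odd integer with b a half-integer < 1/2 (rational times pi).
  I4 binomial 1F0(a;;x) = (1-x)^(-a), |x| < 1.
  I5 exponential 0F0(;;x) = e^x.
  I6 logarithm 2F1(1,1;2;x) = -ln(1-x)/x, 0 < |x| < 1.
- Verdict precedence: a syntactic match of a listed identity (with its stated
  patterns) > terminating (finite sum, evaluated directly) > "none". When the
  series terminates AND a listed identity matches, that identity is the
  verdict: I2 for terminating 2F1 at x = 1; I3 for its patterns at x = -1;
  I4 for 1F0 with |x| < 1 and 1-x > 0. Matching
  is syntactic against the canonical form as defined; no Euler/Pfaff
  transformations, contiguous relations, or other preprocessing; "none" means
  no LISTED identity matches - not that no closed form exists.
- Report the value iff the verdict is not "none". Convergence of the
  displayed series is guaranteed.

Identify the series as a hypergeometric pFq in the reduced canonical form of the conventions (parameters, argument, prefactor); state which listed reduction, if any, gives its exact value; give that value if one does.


Classification (C = \frac{1}{5}): 2F2 with upper {-10, -\frac{5}{2}}, lower {-\frac{2}{5}, 3}, argument x = \frac{2}{3}. Verdict: terminating - no listed pattern fits, but -10 in the upper list cuts the series at k = 10; direct evaluation. Hence: -\frac{113533074750565932647}{13606278909558128640}.

Key observation: with t_0 = \frac{1}{5}, the product of the first k integers (C = 1/5, x = 2/3) is k!.
Step ratio: r(k) = \frac{2}{3} * (k-10) (k-\frac{5}{2}) / [(k-\frac{2}{5}) (k+3) (k+1)] - rational in k. x = \frac{2}{3}; t_0 = \frac{1}{5}; negate the roots.


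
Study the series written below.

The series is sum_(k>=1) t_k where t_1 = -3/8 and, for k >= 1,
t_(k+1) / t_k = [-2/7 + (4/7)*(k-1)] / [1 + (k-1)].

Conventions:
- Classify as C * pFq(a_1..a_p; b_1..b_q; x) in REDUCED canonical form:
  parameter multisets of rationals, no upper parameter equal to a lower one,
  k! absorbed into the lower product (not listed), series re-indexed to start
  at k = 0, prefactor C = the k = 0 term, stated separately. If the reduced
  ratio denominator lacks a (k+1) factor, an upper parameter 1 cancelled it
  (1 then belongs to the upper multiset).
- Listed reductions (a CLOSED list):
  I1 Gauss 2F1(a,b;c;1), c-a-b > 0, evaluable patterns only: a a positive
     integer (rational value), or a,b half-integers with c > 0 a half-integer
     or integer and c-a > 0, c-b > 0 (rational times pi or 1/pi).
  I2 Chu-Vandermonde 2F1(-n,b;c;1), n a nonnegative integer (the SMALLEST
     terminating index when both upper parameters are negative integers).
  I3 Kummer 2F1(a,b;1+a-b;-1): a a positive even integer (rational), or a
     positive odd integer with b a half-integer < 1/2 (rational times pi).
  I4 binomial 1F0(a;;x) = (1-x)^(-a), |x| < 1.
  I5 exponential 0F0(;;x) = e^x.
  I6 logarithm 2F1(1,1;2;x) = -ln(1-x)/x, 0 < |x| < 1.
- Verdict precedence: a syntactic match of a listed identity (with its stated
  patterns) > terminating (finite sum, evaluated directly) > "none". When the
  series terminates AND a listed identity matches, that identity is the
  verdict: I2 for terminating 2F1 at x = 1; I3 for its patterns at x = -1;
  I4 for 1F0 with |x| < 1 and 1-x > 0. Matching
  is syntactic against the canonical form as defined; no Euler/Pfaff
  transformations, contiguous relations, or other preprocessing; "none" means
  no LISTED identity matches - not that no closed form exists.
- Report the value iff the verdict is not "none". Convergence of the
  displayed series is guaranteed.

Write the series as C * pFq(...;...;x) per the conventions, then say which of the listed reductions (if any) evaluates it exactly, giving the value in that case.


The tell: t_0 being -3/8, roots of the ratio polynomials (C = -3/8) are the negated parameters.
Ratio: r(k) = (4/7) * (k-1/2) / [(k+1)] - rational in k. x = (4/7); t_0 = -3/8; negate the roots.

At argument 4/7: a 1F0 with upper {-1/2}, lower {-}, scaled by C = -3/8. Verdict at x = 4/7: the I4 binomial reduction matches (the 1F0 binomial series: exponent 1/2, x = 4/7). Sum: (-3/8) * (3/7)^(1/2).


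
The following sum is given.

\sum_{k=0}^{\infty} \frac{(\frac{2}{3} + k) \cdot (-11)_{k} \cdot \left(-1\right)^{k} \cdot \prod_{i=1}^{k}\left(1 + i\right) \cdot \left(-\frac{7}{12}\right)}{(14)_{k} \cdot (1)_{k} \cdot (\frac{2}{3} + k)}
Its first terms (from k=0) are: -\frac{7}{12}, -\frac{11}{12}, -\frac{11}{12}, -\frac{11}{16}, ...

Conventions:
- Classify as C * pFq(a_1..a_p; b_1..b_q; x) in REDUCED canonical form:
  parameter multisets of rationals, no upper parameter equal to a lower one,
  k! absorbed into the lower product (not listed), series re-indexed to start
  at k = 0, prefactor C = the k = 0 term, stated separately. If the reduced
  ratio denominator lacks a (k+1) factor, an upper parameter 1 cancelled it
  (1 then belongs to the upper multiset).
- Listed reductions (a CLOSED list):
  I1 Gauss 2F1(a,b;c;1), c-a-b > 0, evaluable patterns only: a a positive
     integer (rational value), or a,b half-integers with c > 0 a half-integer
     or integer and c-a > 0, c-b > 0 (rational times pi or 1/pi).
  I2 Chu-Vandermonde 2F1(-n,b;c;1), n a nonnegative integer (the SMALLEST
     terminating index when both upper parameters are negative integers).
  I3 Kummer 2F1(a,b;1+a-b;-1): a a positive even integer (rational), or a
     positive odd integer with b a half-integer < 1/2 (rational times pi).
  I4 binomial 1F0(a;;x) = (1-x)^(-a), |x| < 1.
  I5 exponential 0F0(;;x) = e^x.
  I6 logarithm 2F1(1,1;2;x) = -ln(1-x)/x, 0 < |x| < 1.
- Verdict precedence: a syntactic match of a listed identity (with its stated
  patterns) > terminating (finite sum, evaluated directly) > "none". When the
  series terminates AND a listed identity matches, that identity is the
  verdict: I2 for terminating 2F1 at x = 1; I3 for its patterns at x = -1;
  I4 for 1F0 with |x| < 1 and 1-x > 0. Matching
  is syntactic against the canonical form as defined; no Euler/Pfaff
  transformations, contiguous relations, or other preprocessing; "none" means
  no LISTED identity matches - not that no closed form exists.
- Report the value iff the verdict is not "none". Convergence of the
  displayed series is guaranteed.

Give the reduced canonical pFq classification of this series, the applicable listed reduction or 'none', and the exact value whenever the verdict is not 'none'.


With C = -\frac{7}{12}: the canonical form is 2F1(-11, 2; 14; -1). Verdict: Kummer (I3) applies (x = -1; c = 14 equals 1+a-b for upper {-11, 2}: listed pattern). Hence: -\frac{91}{24}.

Key step: t_0 being -\frac{7}{12}, the running product (C = -7/12, x = -1) telescopes to a rising factorial.
Adjacent-term ratio: r(k) = -1 * (k-11) (k+2) / [(k+14) (k+1)] - rational in k, leading ratio -1; with t_0 = -\frac{7}{12}, classification follows.


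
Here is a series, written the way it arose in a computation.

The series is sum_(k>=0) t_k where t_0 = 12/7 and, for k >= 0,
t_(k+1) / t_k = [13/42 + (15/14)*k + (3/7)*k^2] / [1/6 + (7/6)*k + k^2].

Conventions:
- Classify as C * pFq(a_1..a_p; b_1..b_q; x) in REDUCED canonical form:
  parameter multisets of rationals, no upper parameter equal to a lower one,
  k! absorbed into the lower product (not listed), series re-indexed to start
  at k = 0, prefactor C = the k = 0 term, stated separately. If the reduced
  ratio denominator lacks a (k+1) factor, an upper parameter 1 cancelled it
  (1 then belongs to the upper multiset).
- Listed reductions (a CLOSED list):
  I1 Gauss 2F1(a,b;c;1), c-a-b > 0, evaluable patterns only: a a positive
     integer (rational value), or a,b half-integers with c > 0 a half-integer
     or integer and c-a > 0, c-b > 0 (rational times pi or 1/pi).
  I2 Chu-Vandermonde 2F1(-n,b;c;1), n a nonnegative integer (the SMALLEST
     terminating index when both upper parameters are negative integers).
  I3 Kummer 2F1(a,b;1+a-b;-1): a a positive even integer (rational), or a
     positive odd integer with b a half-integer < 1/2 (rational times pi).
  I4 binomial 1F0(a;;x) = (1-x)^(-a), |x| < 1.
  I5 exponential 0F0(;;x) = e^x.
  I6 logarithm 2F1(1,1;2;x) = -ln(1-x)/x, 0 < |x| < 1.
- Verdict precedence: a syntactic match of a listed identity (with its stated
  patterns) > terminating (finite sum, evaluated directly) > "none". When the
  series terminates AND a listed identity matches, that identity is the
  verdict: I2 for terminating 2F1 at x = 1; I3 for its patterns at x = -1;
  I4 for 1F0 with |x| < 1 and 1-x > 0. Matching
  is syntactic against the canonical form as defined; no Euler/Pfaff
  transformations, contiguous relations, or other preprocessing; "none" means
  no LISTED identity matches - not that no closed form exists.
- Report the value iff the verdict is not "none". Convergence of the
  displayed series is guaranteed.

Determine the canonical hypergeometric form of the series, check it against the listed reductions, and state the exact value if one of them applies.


At argument 3/7: a 2F1 with upper {1/3, 13/6}, lower {1/6}, scaled by C = 12/7. Verdict: none - this 2F1 at x = 3/7 matches no listed pattern, and upper {1/3, 13/6} holds no stopper.

First insight: with t_0 = 12/7, roots of the ratio polynomials (C = 12/7, x = 3/7) are the negated parameters.
Step ratio: r(k) = (3/7) * (k+1/3) (k+13/6) / [(k+1/6) (k+1)] - rational in k, leading ratio (3/7); with t_0 = 12/7, classification follows.


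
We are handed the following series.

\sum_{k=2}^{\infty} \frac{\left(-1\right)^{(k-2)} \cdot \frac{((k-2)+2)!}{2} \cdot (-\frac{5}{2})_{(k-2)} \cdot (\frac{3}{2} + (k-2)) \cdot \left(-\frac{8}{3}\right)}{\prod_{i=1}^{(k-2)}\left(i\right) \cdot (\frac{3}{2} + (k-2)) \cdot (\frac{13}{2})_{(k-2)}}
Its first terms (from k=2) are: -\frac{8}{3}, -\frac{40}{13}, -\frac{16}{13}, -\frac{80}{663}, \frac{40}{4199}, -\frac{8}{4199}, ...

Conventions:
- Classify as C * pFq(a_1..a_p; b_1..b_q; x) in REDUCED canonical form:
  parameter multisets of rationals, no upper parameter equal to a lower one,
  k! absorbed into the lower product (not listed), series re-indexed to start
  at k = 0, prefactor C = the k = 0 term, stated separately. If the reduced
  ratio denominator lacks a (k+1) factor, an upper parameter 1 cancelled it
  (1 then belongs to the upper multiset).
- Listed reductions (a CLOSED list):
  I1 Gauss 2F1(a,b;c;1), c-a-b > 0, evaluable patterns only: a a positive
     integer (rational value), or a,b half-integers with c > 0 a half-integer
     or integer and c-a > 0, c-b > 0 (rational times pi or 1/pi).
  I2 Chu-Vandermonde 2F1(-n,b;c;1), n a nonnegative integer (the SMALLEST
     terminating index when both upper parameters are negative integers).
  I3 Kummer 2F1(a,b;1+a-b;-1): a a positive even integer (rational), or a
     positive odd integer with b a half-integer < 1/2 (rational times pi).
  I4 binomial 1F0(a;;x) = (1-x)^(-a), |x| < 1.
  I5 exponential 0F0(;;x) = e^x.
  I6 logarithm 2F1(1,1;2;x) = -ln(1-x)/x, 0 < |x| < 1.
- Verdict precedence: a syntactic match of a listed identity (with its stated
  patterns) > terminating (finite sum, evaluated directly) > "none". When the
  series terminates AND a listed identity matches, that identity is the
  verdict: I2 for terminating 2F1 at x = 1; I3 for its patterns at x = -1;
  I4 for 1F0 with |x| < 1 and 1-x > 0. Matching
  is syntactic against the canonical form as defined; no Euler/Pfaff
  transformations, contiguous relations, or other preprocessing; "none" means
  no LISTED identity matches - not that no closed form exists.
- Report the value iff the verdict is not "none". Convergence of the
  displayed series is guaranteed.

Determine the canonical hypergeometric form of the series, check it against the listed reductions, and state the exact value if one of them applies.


First insight: from the first term -\frac{8}{3}: the factorial ratio (prefactor -8/3) (k+a-1)!/(a-1)! is a rising factorial (a)_k.
Consecutive-term ratio: r(k) = -1 * (k-\frac{5}{2}) (k+3) / [(k+\frac{13}{2}) (k+1)] - rational in k, leading ratio -1; with t_0 = -\frac{8}{3}, classification follows.

With C = -\frac{8}{3}: the canonical form is 2F1(-\frac{5}{2}, 3; \frac{13}{2}; -1). Verdict at x = -1: the Kummer evaluation I3 matches (x = -1; c = \frac{13}{2} equals 1+a-b for upper {-\frac{5}{2}, 3}: listed pattern). Its exact value is \left(-\frac{1155}{512}\right) \cdot \pi.


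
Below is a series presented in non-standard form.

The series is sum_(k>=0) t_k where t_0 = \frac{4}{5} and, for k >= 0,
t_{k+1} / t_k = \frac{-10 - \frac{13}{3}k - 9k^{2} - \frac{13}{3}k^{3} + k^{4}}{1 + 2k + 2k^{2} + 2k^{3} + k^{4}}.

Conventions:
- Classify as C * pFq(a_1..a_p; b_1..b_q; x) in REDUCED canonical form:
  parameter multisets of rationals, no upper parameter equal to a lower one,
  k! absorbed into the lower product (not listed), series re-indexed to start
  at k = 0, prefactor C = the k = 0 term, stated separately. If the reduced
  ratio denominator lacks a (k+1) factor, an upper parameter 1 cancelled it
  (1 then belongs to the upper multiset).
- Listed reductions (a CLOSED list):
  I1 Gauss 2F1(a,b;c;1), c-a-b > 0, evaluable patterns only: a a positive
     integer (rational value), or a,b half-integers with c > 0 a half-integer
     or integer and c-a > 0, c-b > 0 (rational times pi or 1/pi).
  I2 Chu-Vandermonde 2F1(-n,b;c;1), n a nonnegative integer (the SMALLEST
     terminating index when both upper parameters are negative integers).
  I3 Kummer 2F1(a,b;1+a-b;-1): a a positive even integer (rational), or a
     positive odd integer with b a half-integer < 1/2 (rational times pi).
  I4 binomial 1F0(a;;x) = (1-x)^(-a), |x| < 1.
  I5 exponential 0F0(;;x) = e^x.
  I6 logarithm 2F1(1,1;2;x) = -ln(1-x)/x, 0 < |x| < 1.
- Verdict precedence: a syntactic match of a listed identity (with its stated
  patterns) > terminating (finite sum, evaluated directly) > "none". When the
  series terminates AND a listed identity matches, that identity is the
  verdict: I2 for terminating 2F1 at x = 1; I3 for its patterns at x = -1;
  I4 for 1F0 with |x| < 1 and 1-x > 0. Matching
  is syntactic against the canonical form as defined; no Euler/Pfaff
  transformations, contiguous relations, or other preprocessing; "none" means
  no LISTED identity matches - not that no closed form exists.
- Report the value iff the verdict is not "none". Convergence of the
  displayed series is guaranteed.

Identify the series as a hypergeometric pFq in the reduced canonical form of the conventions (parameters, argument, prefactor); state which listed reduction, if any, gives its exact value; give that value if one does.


This is \frac{4}{5} * 2F1(-6, \frac{5}{3}; 1; 1) in reduced canonical form. Verdict: Chu-Vandermonde (I2) matches (terminating 2F1 at x = 1 with n = 6, b = 5/3, c = 1). Sum: -\frac{364}{32805}.

First insight: with t_0 = \frac{4}{5}, the expanded ratio factors over Q; C = 4/5, roots give parameters.
Ratio: r(k) = 1 * (k-6) (k+\frac{5}{3}) / [(k+1) (k+1)] - rational in k, leading ratio 1; with t_0 = \frac{4}{5}, classification follows.


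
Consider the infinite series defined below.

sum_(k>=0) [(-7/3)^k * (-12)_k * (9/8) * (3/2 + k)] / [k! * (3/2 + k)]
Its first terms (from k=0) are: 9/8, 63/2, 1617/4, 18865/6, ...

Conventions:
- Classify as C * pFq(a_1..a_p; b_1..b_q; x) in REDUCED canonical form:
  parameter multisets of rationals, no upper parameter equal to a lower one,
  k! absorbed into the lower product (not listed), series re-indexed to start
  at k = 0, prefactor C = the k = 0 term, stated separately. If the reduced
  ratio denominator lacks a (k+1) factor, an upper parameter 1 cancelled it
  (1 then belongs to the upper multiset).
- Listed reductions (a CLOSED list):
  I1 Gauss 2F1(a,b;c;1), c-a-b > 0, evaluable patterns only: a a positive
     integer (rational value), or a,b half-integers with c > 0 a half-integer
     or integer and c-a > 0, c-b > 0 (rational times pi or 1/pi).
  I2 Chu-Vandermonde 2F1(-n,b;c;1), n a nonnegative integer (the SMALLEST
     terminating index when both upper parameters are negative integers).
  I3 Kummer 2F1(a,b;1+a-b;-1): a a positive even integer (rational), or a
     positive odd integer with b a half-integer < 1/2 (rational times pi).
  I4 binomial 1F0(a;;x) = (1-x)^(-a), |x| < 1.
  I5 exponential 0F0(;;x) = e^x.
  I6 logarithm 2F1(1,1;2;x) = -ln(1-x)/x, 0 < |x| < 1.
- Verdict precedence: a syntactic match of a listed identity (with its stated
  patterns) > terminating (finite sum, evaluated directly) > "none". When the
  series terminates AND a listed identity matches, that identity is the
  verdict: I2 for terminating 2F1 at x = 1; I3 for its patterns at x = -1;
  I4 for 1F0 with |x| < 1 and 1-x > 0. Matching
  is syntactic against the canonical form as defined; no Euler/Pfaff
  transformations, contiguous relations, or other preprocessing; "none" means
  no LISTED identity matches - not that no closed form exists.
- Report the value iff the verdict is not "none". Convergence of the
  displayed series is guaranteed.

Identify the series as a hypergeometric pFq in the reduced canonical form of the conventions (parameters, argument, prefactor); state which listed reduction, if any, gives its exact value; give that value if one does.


x = -7/3 here; the reduced form reads 1F0, upper {-12}, lower {-}, C = 9/8. Verdict: terminating - upper -12 stops the sum at k = 12; the 13 terms are added exactly. Value: 125000000000/59049.

Key observation: t_0 being 9/8, k + 3/2 divides numerator and denominator alike; prefactor 9/8 after cancelling.
Step ratio: r(k) = (-7/3) * (k-12) / [(k+1)] - poly over poly, x = (-7/3) from leading terms; C = 9/8 at k = 0.


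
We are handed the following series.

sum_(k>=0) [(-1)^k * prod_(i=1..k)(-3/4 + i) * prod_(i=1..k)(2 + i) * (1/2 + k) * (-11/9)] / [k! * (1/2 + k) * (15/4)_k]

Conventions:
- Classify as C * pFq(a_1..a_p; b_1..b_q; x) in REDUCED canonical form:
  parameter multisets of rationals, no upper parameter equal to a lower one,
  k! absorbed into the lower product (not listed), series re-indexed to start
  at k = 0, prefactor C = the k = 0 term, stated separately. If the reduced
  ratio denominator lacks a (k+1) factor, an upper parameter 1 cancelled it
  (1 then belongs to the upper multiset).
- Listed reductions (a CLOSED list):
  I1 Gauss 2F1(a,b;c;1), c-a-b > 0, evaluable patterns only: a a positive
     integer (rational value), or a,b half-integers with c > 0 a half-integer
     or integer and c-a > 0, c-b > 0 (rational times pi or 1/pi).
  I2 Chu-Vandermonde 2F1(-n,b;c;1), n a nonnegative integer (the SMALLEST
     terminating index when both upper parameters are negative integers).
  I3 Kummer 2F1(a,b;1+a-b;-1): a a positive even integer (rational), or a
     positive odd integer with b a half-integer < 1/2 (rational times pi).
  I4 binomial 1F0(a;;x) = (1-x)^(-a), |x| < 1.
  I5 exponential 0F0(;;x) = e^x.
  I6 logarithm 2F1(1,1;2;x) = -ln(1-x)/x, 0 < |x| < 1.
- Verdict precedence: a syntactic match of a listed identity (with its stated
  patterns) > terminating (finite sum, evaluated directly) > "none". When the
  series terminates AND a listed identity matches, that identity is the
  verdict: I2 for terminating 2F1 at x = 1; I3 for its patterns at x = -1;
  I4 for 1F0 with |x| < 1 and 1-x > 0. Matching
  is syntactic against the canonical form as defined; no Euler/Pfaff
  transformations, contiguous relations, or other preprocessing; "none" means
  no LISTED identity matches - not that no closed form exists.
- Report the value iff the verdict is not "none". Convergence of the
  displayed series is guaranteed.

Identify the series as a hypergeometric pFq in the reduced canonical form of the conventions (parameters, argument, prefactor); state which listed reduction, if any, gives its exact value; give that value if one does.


Key observation: t_0 = -11/9 here, and the factor k + 1/2 cancels (top and bottom), leaving C = -11/9.
Adjacent-term ratio: r(k) = (-1) * (k+1/4) (k+3) / [(k+15/4) (k+1)] - rational; roots negated = parameters, x = (-1), C = -11/9.

At argument -1: a 2F1 with upper {1/4, 3}, lower {15/4}, scaled by C = -11/9. Verdict: none. No listed pattern accepts 2F1(1/4, 3; 15/4; -1).


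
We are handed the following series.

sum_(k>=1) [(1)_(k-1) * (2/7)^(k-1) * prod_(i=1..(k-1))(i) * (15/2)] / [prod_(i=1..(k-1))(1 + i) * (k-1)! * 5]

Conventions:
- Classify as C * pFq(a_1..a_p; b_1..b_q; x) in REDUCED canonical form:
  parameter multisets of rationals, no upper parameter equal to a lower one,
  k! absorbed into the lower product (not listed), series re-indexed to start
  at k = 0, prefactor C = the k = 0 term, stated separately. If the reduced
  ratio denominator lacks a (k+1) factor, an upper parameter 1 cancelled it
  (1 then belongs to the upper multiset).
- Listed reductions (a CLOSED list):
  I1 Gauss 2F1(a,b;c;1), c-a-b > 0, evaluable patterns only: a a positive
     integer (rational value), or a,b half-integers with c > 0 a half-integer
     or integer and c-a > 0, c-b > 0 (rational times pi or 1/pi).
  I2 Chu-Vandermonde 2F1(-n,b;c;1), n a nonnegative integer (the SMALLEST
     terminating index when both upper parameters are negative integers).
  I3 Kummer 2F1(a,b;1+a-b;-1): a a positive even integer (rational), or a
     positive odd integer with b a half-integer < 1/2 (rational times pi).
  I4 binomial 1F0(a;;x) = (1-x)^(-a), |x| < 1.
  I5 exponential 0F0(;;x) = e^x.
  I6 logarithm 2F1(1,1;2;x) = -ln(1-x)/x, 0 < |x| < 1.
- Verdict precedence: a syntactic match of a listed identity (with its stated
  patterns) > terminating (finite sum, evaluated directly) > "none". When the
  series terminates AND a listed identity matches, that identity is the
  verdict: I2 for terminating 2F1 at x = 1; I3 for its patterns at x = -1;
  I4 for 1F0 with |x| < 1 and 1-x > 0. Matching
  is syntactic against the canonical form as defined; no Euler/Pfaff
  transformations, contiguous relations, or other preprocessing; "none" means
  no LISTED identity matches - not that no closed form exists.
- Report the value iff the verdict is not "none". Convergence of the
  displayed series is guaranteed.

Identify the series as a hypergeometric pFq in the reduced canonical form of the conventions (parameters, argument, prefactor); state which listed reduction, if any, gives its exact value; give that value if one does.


Reduced: x = 2/7, 2F1, upper = {1, 1}, lower = {2}, C = 3/2. Verdict: logarithm (I6) fires (the logarithm: parameters (1,1;2), x = 2/7). Value: (-21/4) * ln(5/7).

Key observation: t_0 being 3/2, the running product (prefactor 3/2) telescopes to a rising factorial.
Step ratio: r(k) = (2/7) * (k+1) (k+1) / [(k+2) (k+1)] - rational in k, leading ratio (2/7); with t_0 = 3/2, classification follows.


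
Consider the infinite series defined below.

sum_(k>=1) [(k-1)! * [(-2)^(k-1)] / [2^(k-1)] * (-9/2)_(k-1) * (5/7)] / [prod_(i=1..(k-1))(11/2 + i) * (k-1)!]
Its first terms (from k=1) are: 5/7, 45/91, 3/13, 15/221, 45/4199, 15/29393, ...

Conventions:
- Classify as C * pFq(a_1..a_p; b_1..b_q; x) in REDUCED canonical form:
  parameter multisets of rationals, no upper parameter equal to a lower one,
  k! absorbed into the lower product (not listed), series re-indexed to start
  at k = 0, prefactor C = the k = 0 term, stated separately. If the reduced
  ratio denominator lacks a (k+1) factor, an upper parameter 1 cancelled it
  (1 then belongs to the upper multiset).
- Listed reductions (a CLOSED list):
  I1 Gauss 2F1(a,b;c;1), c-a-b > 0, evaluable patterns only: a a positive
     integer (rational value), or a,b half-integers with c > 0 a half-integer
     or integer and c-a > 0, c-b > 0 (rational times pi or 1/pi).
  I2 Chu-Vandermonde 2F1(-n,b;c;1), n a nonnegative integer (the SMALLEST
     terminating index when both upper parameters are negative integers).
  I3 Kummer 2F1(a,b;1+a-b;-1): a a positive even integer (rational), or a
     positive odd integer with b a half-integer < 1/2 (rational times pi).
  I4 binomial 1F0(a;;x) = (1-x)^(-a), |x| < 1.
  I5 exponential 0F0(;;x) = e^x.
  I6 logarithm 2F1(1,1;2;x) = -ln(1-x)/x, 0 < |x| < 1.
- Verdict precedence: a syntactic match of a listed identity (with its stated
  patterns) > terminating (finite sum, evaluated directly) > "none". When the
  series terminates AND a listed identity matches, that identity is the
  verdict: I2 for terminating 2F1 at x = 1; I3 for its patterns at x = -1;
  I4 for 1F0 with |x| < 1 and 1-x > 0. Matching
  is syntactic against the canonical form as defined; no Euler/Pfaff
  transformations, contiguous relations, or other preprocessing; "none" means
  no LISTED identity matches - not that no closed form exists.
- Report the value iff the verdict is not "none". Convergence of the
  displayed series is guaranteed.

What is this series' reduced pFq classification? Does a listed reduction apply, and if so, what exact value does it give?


With C = 5/7: the canonical form is 2F1(-9/2, 1; 13/2; -1). Verdict: Kummer's theorem (I3) matches (x = -1; c = 13/2 equals 1+a-b for upper {-9/2, 1}: listed pattern). Sum: (495/1024) * pi.

Key observation: x = (-1) and the two k-th powers (C = 5/7) combine into one argument.
Ratio: r(k) = (-1) * (k-9/2) (k+1) / [(k+13/2) (k+1)] - poly over poly, x = (-1) from leading terms; C = 5/7 at k = 0.


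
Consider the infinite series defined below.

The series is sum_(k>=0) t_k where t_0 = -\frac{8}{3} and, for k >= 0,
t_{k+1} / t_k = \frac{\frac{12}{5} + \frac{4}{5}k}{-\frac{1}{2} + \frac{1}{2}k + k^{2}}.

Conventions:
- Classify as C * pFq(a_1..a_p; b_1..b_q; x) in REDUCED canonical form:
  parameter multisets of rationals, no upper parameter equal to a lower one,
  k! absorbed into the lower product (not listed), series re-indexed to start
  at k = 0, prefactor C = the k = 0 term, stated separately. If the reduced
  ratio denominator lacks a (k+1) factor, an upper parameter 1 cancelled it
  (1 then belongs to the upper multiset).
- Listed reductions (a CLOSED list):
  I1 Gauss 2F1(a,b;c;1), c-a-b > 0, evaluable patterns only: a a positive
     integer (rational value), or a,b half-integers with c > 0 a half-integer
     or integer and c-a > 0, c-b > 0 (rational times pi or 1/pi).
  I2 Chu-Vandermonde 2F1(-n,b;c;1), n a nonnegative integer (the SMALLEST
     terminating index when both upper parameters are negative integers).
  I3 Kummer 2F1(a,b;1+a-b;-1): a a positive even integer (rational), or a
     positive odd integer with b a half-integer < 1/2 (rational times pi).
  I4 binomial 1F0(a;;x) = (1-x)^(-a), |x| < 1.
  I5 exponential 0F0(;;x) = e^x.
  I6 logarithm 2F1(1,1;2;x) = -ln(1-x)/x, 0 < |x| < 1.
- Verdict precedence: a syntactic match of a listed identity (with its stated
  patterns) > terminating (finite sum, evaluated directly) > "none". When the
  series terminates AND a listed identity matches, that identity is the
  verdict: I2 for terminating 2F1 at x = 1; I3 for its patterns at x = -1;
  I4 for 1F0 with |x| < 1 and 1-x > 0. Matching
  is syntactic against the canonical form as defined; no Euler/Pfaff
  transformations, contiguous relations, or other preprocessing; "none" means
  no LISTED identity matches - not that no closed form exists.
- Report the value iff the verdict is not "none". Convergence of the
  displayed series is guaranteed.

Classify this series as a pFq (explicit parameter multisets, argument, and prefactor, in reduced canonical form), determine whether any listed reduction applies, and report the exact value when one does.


Reduced: x = \frac{4}{5}, 1F1, upper = {3}, lower = {-\frac{1}{2}}, C = -\frac{8}{3}. Verdict: none. No listed pattern accepts 1F1(3; -\frac{1}{2}; \frac{4}{5}).

First insight: with t_0 = -\frac{8}{3}, factor the ratio over Q (C = -8/3): negated roots = parameters.
Ratio: r(k) = \frac{4}{5} * (k+3) / [(k-\frac{1}{2}) (k+1)] - rational in k. x = \frac{4}{5}; t_0 = -\frac{8}{3}; negate the roots.


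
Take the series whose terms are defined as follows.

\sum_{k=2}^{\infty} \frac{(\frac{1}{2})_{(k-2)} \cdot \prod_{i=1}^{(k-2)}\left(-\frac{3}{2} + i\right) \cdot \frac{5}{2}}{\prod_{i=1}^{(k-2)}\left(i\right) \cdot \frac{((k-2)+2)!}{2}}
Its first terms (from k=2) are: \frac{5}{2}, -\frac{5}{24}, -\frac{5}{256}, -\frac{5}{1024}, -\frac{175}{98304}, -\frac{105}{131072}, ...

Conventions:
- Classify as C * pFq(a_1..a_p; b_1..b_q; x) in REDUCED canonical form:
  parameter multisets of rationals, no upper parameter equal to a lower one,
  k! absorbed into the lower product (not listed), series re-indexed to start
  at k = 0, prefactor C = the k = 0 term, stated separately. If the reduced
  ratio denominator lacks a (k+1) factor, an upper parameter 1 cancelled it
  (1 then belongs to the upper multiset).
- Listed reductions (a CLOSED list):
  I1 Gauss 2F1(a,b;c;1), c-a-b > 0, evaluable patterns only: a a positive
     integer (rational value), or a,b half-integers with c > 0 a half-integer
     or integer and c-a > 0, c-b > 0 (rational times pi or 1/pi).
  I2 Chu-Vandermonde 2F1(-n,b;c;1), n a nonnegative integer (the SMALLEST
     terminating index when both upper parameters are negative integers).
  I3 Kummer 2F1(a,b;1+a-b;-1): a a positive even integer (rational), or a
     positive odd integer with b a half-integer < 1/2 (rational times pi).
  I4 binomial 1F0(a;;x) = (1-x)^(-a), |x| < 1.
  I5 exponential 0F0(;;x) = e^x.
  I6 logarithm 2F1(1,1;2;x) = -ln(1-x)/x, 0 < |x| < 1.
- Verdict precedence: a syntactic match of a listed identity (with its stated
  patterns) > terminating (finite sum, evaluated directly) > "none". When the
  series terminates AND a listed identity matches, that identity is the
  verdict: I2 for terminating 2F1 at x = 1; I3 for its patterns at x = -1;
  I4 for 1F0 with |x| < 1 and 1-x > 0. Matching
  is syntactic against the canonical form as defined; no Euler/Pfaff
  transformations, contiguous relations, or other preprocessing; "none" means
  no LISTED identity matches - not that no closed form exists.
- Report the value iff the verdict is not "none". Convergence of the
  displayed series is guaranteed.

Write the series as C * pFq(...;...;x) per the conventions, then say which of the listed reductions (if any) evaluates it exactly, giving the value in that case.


Prefactor \frac{5}{2}, argument 1: 2F1 with upper {-\frac{1}{2}, \frac{1}{2}} over lower {3}. Verdict (x = 1): Gauss (I1, half-integer pattern) applies (x = 1; upper {-\frac{1}{2}, \frac{1}{2}} half-integers, c = 3 in the evaluable pattern). Exact value: \frac{64}{9} / \pi.

First insight: with t_0 = \frac{5}{2}, the product of the first k integers (prefactor 5/2) is k!.
Ratio: r(k) = 1 * (k-\frac{1}{2}) (k+\frac{1}{2}) / [(k+3) (k+1)] - poly over poly, x = 1 from leading terms; C = \frac{5}{2} at k = 0.


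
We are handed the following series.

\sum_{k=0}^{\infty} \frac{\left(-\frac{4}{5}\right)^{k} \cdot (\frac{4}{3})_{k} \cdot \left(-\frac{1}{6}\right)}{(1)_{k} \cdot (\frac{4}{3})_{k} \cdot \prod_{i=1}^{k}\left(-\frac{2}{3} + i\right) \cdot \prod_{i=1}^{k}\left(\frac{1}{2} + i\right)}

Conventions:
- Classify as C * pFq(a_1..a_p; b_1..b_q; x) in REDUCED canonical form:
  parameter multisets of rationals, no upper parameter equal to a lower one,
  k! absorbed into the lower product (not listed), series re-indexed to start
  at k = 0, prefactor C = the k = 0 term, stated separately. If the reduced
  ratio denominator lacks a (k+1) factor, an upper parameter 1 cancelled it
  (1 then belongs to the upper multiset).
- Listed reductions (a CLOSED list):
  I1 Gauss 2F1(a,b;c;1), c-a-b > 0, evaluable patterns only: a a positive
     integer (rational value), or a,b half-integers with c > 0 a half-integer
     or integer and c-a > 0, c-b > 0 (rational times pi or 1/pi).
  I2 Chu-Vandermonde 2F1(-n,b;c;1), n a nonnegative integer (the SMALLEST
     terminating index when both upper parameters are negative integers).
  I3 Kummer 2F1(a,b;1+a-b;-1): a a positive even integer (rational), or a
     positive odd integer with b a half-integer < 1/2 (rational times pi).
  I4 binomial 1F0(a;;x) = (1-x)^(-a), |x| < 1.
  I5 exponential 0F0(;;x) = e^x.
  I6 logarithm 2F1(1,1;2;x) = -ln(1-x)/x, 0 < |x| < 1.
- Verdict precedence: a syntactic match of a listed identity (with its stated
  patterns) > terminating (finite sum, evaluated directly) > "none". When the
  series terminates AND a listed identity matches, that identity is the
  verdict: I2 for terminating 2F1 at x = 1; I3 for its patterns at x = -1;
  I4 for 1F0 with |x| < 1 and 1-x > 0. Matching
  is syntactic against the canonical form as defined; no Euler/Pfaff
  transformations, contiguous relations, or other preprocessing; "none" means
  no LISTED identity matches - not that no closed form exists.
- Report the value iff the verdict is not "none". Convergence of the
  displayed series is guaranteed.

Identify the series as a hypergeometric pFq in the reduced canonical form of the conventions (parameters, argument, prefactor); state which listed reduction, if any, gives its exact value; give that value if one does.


The series (x = -\frac{4}{5}) is 0F2: upper {-}, lower {\frac{1}{3}, \frac{3}{2}}, prefactor -\frac{1}{6}. Verdict: no listed reduction: x = -\frac{4}{5} and upper {-} fail every I1-I6 pattern.

Key step: t_0 = -\frac{1}{6} here, and the parameter 4/3 appears in both the upper and lower lists and cancels.
Term ratio: r(k) = -\frac{4}{5} * 1 / [(k+\frac{1}{3}) (k+\frac{3}{2}) (k+1)] - poly over poly, x = -\frac{4}{5} from leading terms; C = -\frac{1}{6} at k = 0.


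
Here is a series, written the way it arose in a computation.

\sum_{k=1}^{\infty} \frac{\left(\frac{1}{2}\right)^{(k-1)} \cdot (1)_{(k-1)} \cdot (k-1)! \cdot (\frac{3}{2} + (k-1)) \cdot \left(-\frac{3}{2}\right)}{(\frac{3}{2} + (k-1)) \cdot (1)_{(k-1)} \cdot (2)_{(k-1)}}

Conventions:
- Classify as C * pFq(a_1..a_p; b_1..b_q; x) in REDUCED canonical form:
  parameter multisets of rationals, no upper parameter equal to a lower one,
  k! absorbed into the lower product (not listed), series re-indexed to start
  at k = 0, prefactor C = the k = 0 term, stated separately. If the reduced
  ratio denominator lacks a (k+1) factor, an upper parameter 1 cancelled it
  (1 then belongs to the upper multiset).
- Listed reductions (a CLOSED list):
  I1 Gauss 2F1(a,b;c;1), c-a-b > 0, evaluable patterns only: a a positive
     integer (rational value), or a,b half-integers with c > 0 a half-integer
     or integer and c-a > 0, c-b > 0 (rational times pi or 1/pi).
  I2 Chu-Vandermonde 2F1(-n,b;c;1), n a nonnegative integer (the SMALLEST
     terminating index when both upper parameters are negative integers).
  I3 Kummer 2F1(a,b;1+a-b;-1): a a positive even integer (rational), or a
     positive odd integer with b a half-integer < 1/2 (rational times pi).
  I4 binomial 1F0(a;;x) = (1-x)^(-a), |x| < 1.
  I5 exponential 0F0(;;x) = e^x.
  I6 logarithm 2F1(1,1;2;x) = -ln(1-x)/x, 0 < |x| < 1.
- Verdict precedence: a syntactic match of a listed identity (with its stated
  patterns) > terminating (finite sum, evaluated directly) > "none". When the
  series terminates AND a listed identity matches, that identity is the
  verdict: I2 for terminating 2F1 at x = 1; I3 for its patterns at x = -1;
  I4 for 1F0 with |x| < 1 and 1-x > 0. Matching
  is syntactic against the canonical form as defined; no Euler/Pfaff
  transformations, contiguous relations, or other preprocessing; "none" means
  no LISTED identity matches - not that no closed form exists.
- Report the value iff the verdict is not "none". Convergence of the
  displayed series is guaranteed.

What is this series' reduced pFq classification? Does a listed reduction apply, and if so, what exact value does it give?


Structural cue: x = \frac{1}{2} and (1)_k (prefactor -3/2) is k! itself.
Step ratio: r(k) = \frac{1}{2} * (k+1) (k+1) / [(k+2) (k+1)] - poly over poly, x = \frac{1}{2} from leading terms; C = -\frac{3}{2} at k = 0.

x = \frac{1}{2} here; the reduced form reads 2F1, upper {1, 1}, lower {2}, C = -\frac{3}{2}. Verdict: this is logarithm (I6) (the logarithm: parameters (1,1;2), x = \frac{1}{2}). Its exact value is 3 \cdot \ln\left(\frac{1}{2}\right).
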